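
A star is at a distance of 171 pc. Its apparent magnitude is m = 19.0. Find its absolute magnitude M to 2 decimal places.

M ≈ 12.84

5 log₁₀(d/10 pc) = 5 log₁₀(171.0) − 5 = 6.165
M = m − 5 log₁₀(d/10) = 19.0 − 6.165 = 12.835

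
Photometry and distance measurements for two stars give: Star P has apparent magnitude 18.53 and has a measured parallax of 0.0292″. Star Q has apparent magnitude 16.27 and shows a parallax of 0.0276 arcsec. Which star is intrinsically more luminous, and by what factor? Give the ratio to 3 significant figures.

Star P: d = 1/p = 1/0.0292″ = 34.25 pc
Star P: M = m − 5 log₁₀ d + 5 = 18.53 − 5·1.5346 + 5 = 15.857
Star Q: d = 1/p = 1/0.0276″ = 36.23 pc
Star Q: M = m − 5 log₁₀ d + 5 = 16.27 − 5·1.5591 + 5 = 13.475
ΔM = M_P − M_Q = 15.857 − (13.475) = 2.382; smaller M is more luminous → Star Q.
L ratio = 10^(0.4 |ΔM|) = 10^0.953 = 8.973

Star Q is more luminous, by a factor of 8.97.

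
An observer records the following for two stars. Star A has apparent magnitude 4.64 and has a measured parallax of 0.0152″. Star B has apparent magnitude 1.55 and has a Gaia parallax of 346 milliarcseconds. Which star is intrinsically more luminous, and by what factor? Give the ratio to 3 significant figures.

Star A is more luminous, by a factor of 30.1.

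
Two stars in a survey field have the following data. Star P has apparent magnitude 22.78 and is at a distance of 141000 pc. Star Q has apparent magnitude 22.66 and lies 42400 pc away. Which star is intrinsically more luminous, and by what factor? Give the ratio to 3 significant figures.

Star P: M = m − 5 log₁₀ d + 5 = 22.78 − 5·5.1492 + 5 = 2.034
Star Q: M = m − 5 log₁₀ d + 5 = 22.66 − 5·4.6274 + 5 = 4.523
ΔM = M_P − M_Q = 2.034 − (4.523) = -2.489; smaller M is more luminous → Star P.
L ratio = 10^(0.4 |ΔM|) = 10^0.996 = 9.902

Star P is more luminous, by a factor of 9.90.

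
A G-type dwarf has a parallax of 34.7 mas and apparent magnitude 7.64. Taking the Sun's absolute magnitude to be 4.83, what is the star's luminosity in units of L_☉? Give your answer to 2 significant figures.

L/L_☉ ≈ 0.62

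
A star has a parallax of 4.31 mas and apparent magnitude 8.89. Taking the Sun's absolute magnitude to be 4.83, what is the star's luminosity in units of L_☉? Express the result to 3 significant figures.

L/L_☉ ≈ 12.8

d = 1/p = 1000/4.31 mas = 232.0 pc
M = m − 5 log₁₀ d + 5 = 8.89 − 5·2.3655 + 5 = 2.062
M − M_☉ = 2.062 − 4.83 = -2.768
L/L_☉ = 10^(−0.4 × -2.768) = 12.80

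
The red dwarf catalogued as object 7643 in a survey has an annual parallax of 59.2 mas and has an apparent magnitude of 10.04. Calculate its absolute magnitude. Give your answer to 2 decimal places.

M ≈ 8.90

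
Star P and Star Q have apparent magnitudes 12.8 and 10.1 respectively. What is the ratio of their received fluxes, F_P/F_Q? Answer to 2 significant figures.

F_P/F_Q ≈ 0.083

Magnitude difference = 2.7
Flux ratio = 10^(−0.4 Δm) = 10^(−0.4 × 2.7) = 10^-1.080 = 0.08318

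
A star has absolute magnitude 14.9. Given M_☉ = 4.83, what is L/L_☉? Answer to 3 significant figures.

L/L_☉ ≈ 9.38×10^-5

M − M_☉ = 14.9 − 4.83 = 10.070
L/L_☉ = 10^(−0.4 (M − M_☉)) = 10^-4.028 = 9.376×10^-5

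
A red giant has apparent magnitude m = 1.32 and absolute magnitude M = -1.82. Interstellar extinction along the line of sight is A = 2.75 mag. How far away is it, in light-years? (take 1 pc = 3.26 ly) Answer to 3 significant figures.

m − M = 5 log₁₀(d/10 pc) + A  ⇒  1.32 − (-1.82) − 2.75 = 5 log₁₀(d/10)
0.390 = 5 log₁₀(d/10)
log₁₀ d = (m − M − A)/5 + 1 = 1.0780
d = 10^1.0780 = 11.97 pc
= 39.01 ly

d ≈ 39.0 ly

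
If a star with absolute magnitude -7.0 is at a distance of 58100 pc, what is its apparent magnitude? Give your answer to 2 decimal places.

m = M + 5 log₁₀ d − 5 = -7.0 + 5·4.7642 − 5 = 11.821

m ≈ 11.82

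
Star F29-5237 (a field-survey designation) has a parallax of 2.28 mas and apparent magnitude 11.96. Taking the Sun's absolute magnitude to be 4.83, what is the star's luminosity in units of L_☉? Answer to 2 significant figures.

d = 1/p = 1000/2.28 mas = 438.6 pc
M = m − 5 log₁₀ d + 5 = 11.96 − 5·2.6421 + 5 = 3.750
M − M_☉ = 3.750 − 4.83 = -1.080
L/L_☉ = 10^(−0.4 × -1.080) = 2.705

L/L_☉ ≈ 2.7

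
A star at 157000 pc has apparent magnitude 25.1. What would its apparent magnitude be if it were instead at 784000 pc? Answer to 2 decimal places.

Flux ∝ 1/d², so Δm = 5 log₁₀(d₂/d₁) = 5 log₁₀(784000/157000) = 3.492
m₂ = m₁ + Δm = 25.1 + (3.492) = 28.592

m ≈ 28.59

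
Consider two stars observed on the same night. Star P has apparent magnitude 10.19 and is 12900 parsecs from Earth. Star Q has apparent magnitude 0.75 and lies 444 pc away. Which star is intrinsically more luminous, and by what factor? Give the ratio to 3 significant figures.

Star Q is more luminous, by a factor of 7.07.

Star P: M = m − 5 log₁₀ d + 5 = 10.19 − 5·4.1106 + 5 = -5.363
Star Q: M = m − 5 log₁₀ d + 5 = 0.75 − 5·2.6474 + 5 = -7.487
ΔM = M_P − M_Q = -5.363 − (-7.487) = 2.124; smaller M is more luminous → Star Q.
L ratio = 10^(0.4 |ΔM|) = 10^0.850 = 7.073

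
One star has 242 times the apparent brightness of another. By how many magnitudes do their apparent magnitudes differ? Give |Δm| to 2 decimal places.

|Δm| ≈ 5.96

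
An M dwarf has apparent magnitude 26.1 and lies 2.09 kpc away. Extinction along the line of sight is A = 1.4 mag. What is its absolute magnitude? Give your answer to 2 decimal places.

M ≈ 13.10

d = 2.09 kpc = 2090 pc
5 log₁₀(d/10 pc) = 5 log₁₀(2090) − 5 = 11.601
M = m − 5 log₁₀(d/10) − A = 26.1 − 11.601 − 1.4 = 13.099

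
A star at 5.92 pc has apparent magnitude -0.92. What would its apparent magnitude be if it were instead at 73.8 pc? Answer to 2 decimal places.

m ≈ 4.56

Flux ∝ 1/d², so Δm = 5 log₁₀(d₂/d₁) = 5 log₁₀(73.8/5.92) = 5.479
m₂ = m₁ + Δm = -0.92 + (5.479) = 4.559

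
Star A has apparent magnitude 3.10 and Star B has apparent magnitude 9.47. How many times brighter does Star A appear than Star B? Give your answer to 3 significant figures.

353

Δm = 3.10 − (9.47) = -6.37
Flux ratio = 10^(−0.4 Δm) = 10^(−0.4 × -6.37) = 10^2.548 = 353.2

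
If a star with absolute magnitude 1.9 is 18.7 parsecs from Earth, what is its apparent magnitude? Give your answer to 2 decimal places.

m ≈ 3.26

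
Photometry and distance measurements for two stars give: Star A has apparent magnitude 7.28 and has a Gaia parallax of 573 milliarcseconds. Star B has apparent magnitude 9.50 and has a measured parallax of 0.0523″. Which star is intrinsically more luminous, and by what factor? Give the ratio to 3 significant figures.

Star B is more luminous, by a factor of 15.5.

Star A: p = 573 mas = 0.573″ → d = 1/p = 1.745 pc
Star A: M = m − 5 log₁₀ d + 5 = 7.28 − 5·0.2418 + 5 = 11.071
Star B: d = 1/p = 1/0.0523″ = 19.12 pc
Star B: M = m − 5 log₁₀ d + 5 = 9.50 − 5·1.2815 + 5 = 8.093
ΔM = M_A − M_B = 11.071 − (8.093) = 2.978; smaller M is more luminous → Star B.
L ratio = 10^(0.4 |ΔM|) = 10^1.191 = 15.53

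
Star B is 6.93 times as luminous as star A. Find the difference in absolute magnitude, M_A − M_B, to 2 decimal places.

Pogson: ΔM = −2.5 log₁₀(ratio) = −2.5 log₁₀(6.93) = −2.5 × 0.8407 = -2.102
Star B is brighter so has the smaller magnitude: M_A − M_B is positive.

M_A − M_B ≈ 2.10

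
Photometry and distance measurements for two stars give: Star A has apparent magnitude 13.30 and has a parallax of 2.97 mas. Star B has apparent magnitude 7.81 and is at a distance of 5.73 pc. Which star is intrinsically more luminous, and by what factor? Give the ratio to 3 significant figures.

Star A is more luminous, by a factor of 22.0.

Star A: p = 2.97 mas = 2.97×10^-3″ → d = 1/p = 336.7 pc
Star A: M = m − 5 log₁₀ d + 5 = 13.30 − 5·2.5272 + 5 = 5.664
Star B: M = m − 5 log₁₀ d + 5 = 7.81 − 5·0.7582 + 5 = 9.019
ΔM = M_A − M_B = 5.664 − (9.019) = -3.355; smaller M is more luminous → Star A.
L ratio = 10^(0.4 |ΔM|) = 10^1.342 = 21.99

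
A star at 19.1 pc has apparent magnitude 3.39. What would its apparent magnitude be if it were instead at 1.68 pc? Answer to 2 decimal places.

m ≈ -1.89

Flux ∝ 1/d², so Δm = 5 log₁₀(d₂/d₁) = 5 log₁₀(1.68/19.1) = -5.279
m₂ = m₁ + Δm = 3.39 + (-5.279) = -1.889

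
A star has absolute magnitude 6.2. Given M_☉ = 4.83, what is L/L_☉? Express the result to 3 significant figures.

M − M_☉ = 6.2 − 4.83 = 1.370
L/L_☉ = 10^(−0.4 (M − M_☉)) = 10^-0.548 = 0.2831

L/L_☉ ≈ 0.283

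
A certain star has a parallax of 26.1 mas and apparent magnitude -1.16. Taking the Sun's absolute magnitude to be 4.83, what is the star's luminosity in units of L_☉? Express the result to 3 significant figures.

L/L_☉ ≈ 3650

d = 1/p = 1000/26.1 mas = 38.31 pc
M = m − 5 log₁₀ d + 5 = -1.16 − 5·1.5834 + 5 = -4.077
M − M_☉ = -4.077 − 4.83 = -8.907
L/L_☉ = 10^(−0.4 × -8.907) = 3654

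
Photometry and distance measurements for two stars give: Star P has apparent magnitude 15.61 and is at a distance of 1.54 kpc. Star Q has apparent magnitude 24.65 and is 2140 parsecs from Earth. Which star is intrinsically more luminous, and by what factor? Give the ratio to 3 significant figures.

Star P is more luminous, by a factor of 2140.

Star P: d = 1.54 kpc = 1540 pc
Star P: M = m − 5 log₁₀ d + 5 = 15.61 − 5·3.1875 + 5 = 4.672
Star Q: M = m − 5 log₁₀ d + 5 = 24.65 − 5·3.3304 + 5 = 12.998
ΔM = M_P − M_Q = 4.672 − (12.998) = -8.326; smaller M is more luminous → Star P.
L ratio = 10^(0.4 |ΔM|) = 10^3.330 = 2139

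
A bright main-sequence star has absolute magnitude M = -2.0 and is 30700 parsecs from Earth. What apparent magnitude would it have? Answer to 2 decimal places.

m ≈ 15.44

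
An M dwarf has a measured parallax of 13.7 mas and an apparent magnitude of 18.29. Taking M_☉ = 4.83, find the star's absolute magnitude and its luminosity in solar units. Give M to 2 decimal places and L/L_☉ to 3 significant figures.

M ≈ 13.97; L/L_☉ ≈ 2.20×10^-4

d = 1/p = 1000/13.7 mas = 72.99 pc
M = m − 5 log₁₀ d + 5 = 18.29 − 5·1.8633 + 5 = 13.974
M − M_☉ = 13.974 − 4.83 = 9.144
L/L_☉ = 10^(−0.4 × 9.144) = 2.201×10^-4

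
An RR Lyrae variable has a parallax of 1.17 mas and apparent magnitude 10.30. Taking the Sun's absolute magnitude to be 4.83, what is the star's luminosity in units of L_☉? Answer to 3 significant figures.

L/L_☉ ≈ 47.4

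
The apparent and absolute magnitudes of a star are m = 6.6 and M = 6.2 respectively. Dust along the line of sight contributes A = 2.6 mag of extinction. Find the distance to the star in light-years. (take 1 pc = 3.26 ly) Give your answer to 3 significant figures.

d ≈ 11.8 ly

m − M = 5 log₁₀(d/10 pc) + A  ⇒  6.6 − (6.2) − 2.6 = 5 log₁₀(d/10)
-2.200 = 5 log₁₀(d/10)
log₁₀ d = (m − M − A)/5 + 1 = 0.5600
d = 10^0.5600 = 3.631 pc
= 11.84 ly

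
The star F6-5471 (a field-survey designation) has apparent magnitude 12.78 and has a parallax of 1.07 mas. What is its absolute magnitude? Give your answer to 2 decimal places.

p = 1.07 mas = 1.07×10^-3″ → d = 1/p = 934.6 pc
5 log₁₀(d/10 pc) = 5 log₁₀(934.6) − 5 = 9.853
M = m − 5 log₁₀(d/10) = 12.78 − 9.853 = 2.927

M ≈ 2.93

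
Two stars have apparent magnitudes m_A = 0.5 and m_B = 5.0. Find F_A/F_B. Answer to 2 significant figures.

F_A/F_B ≈ 63

Magnitude difference = -4.5
Flux ratio = 10^(−0.4 Δm) = 10^(−0.4 × -4.5) = 10^1.800 = 63.10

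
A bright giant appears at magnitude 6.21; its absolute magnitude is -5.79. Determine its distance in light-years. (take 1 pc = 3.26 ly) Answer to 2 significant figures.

Distance modulus: m − M = 6.21 − (-5.79) = 12.000
m − M = 5 log₁₀ d − 5
log₁₀ d = (m − M)/5 + 1 = 3.4000
d = 10^3.4000 = 2512 pc
= 8189 ly

d ≈ 8200 ly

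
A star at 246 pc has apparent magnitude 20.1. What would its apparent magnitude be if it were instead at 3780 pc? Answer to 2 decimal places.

m ≈ 26.03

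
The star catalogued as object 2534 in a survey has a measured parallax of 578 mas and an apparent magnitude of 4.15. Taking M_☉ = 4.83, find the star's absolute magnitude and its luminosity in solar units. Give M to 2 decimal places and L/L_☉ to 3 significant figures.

d = 1/p = 1000/578 mas = 1.730 pc
M = m − 5 log₁₀ d + 5 = 4.15 − 5·0.2381 + 5 = 7.960
M − M_☉ = 7.960 − 4.83 = 3.130
L/L_☉ = 10^(−0.4 × 3.130) = 0.05599

M ≈ 7.96; L/L_☉ ≈ 0.0560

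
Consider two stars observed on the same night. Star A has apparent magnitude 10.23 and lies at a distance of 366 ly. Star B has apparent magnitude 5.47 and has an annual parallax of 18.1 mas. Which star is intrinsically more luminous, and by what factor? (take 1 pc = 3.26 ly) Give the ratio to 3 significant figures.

Star A: d = 366 ly / 3.26 = 112.3 pc
Star A: M = m − 5 log₁₀ d + 5 = 10.23 − 5·2.0503 + 5 = 4.979
Star B: p = 18.1 mas = 0.0181″ → d = 1/p = 55.25 pc
Star B: M = m − 5 log₁₀ d + 5 = 5.47 − 5·1.7423 + 5 = 1.758
ΔM = M_A − M_B = 4.979 − (1.758) = 3.220; smaller M is more luminous → Star B.
L ratio = 10^(0.4 |ΔM|) = 10^1.288 = 19.41

Star B is more luminous, by a factor of 19.4.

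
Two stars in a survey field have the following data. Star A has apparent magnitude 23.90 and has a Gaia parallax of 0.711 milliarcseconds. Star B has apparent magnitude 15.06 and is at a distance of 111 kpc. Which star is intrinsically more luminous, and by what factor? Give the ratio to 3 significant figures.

Star A: p = 0.711 mas = 7.11×10^-4″ → d = 1/p = 1406 pc
Star A: M = m − 5 log₁₀ d + 5 = 23.90 − 5·3.1481 + 5 = 13.159
Star B: d = 111 kpc = 111000 pc
Star B: M = m − 5 log₁₀ d + 5 = 15.06 − 5·5.0453 + 5 = -5.167
ΔM = M_A − M_B = 13.159 − (-5.167) = 18.326; smaller M is more luminous → Star B.
L ratio = 10^(0.4 |ΔM|) = 10^7.330 = 2.140×10^7

Star B is more luminous, by a factor of 2.14×10^7.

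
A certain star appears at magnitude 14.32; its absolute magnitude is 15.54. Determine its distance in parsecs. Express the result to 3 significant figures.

d ≈ 5.70 pc

μ = m − M = -1.220
m − M = 5 log₁₀ d − 5
log₁₀ d = (m − M)/5 + 1 = 0.7560
d = 10^0.7560 = 5.702 pc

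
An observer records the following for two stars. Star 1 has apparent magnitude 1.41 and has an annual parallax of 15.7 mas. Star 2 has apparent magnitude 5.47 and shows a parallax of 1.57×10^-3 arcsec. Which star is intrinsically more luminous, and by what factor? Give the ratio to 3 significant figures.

Star 2 is more luminous, by a factor of 2.38.

Star 1: p = 15.7 mas = 0.0157″ → d = 1/p = 63.69 pc
Star 1: M = m − 5 log₁₀ d + 5 = 1.41 − 5·1.8041 + 5 = -2.611
Star 2: d = 1/p = 1/1.57×10^-3″ = 636.9 pc
Star 2: M = m − 5 log₁₀ d + 5 = 5.47 − 5·2.8041 + 5 = -3.551
ΔM = M_1 − M_2 = -2.611 − (-3.551) = 0.940; smaller M is more luminous → Star 2.
L ratio = 10^(0.4 |ΔM|) = 10^0.376 = 2.377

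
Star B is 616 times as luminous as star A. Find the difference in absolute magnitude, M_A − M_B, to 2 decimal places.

Pogson: ΔM = −2.5 log₁₀(ratio) = −2.5 log₁₀(616) = −2.5 × 2.7896 = -6.974
Star B is brighter so has the smaller magnitude: M_A − M_B is positive.

M_A − M_B ≈ 6.97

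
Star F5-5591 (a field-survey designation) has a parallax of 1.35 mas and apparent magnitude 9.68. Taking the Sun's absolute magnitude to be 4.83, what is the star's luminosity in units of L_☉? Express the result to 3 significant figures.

d = 1/p = 1000/1.35 mas = 740.7 pc
M = m − 5 log₁₀ d + 5 = 9.68 − 5·2.8697 + 5 = 0.332
M − M_☉ = 0.332 − 4.83 = -4.498
L/L_☉ = 10^(−0.4 × -4.498) = 63.00

L/L_☉ ≈ 63.0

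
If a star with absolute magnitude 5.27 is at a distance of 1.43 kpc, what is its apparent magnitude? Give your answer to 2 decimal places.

d = 1.43 kpc = 1430 pc
m = M + 5 log₁₀ d − 5 = 5.27 + 5·3.1553 − 5 = 16.047

m ≈ 16.05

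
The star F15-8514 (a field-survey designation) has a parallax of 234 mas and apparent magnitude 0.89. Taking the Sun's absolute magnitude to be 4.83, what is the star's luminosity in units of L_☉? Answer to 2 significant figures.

d = 1/p = 1000/234 mas = 4.274 pc
M = m − 5 log₁₀ d + 5 = 0.89 − 5·0.6308 + 5 = 2.736
M − M_☉ = 2.736 − 4.83 = -2.094
L/L_☉ = 10^(−0.4 × -2.094) = 6.880

L/L_☉ ≈ 6.9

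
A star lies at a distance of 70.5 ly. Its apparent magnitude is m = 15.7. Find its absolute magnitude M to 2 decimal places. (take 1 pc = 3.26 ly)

M ≈ 14.03

d = 70.5 ly / 3.26 = 21.63 pc
5 log₁₀(d/10 pc) = 5 log₁₀(21.63) − 5 = 1.675
M = m − 5 log₁₀(d/10) = 15.7 − 1.675 = 14.025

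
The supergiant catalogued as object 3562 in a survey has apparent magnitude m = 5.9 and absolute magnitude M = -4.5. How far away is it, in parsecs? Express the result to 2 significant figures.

d ≈ 1200 pc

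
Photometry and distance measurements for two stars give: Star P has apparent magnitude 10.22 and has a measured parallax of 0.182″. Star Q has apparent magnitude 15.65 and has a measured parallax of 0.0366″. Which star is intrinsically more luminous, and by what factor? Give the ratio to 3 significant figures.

Star P: d = 1/p = 1/0.182″ = 5.495 pc
Star P: M = m − 5 log₁₀ d + 5 = 10.22 − 5·0.7399 + 5 = 11.520
Star Q: d = 1/p = 1/0.0366″ = 27.32 pc
Star Q: M = m − 5 log₁₀ d + 5 = 15.65 − 5·1.4365 + 5 = 13.467
ΔM = M_P − M_Q = 11.520 − (13.467) = -1.947; smaller M is more luminous → Star P.
L ratio = 10^(0.4 |ΔM|) = 10^0.779 = 6.009

Star P is more luminous, by a factor of 6.01.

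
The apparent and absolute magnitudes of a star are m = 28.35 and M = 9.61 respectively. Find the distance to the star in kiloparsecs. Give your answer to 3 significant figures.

μ = m − M = 18.740
m − M = 5 log₁₀ d − 5
log₁₀ d = (m − M)/5 + 1 = 4.7480
d = 10^4.7480 = 55980 pc
= 55.98 kpc

d ≈ 56.0 kpc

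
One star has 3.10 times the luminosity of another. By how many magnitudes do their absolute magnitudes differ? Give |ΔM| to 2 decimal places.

Pogson: ΔM = −2.5 log₁₀(ratio) = −2.5 log₁₀(3.10) = −2.5 × 0.4914 = -1.228

|ΔM| ≈ 1.23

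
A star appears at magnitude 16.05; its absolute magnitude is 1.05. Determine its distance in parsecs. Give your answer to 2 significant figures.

d ≈ 10000 pc

Distance modulus: m − M = 16.05 − (1.05) = 15.000
m − M = 5 log₁₀ d − 5
log₁₀ d = (m − M)/5 + 1 = 4.0000
d = 10^4.0000 = 10000 pc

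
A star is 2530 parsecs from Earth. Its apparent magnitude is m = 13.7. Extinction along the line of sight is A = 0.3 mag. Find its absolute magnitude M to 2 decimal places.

5 log₁₀(d/10 pc) = 5 log₁₀(2530) − 5 = 12.016
M = m − 5 log₁₀(d/10) − A = 13.7 − 12.016 − 0.3 = 1.384

M ≈ 1.38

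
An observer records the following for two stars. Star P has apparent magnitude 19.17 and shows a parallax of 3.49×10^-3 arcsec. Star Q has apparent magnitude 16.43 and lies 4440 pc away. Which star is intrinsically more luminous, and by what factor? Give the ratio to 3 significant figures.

Star Q is more luminous, by a factor of 3000.

Star P: d = 1/p = 1/3.49×10^-3″ = 286.5 pc
Star P: M = m − 5 log₁₀ d + 5 = 19.17 − 5·2.4572 + 5 = 11.884
Star Q: M = m − 5 log₁₀ d + 5 = 16.43 − 5·3.6474 + 5 = 3.193
ΔM = M_P − M_Q = 11.884 − (3.193) = 8.691; smaller M is more luminous → Star Q.
L ratio = 10^(0.4 |ΔM|) = 10^3.476 = 2995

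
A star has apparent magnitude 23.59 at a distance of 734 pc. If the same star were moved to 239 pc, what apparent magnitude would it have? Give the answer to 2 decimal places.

Flux ∝ 1/d², so Δm = 5 log₁₀(d₂/d₁) = 5 log₁₀(239/734) = -2.436
m₂ = m₁ + Δm = 23.59 + (-2.436) = 21.154

m ≈ 21.15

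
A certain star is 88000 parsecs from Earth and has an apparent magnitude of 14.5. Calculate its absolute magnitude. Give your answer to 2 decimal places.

M ≈ -5.22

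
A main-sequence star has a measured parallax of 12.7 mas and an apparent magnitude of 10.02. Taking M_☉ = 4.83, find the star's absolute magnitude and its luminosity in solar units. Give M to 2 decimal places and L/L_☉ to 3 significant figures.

M ≈ 5.54; L/L_☉ ≈ 0.520

d = 1/p = 1000/12.7 mas = 78.74 pc
M = m − 5 log₁₀ d + 5 = 10.02 − 5·1.8962 + 5 = 5.539
M − M_☉ = 5.539 − 4.83 = 0.709
L/L_☉ = 10^(−0.4 × 0.709) = 0.5205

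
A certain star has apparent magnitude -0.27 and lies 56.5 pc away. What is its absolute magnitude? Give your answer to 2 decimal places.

5 log₁₀(d/10 pc) = 5 log₁₀(56.50) − 5 = 3.760
M = m − 5 log₁₀(d/10) = -0.27 − 3.760 = -4.030

M ≈ -4.03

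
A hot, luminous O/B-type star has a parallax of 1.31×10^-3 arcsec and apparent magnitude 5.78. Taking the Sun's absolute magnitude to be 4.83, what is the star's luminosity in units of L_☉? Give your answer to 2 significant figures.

L/L_☉ ≈ 2400

d = 1/p = 1/1.31×10^-3″ = 763.4 pc
M = m − 5 log₁₀ d + 5 = 5.78 − 5·2.8827 + 5 = -3.634
M − M_☉ = -3.634 − 4.83 = -8.464
L/L_☉ = 10^(−0.4 × -8.464) = 2429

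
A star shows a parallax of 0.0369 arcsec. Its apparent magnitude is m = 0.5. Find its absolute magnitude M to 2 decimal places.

M ≈ -1.66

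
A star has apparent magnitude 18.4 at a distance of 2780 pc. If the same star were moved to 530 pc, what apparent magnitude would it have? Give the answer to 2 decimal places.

m ≈ 14.80

Flux ∝ 1/d², so Δm = 5 log₁₀(d₂/d₁) = 5 log₁₀(530/2780) = -3.599
m₂ = m₁ + Δm = 18.4 + (-3.599) = 14.801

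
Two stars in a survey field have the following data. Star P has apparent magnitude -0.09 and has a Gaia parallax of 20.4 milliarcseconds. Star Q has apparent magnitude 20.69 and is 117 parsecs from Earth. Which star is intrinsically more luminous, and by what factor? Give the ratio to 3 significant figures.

Star P is more luminous, by a factor of 3.60×10^7.

Star P: p = 20.4 mas = 0.0204″ → d = 1/p = 49.02 pc
Star P: M = m − 5 log₁₀ d + 5 = -0.09 − 5·1.6904 + 5 = -3.542
Star Q: M = m − 5 log₁₀ d + 5 = 20.69 − 5·2.0682 + 5 = 15.349
ΔM = M_P − M_Q = -3.542 − (15.349) = -18.891; smaller M is more luminous → Star P.
L ratio = 10^(0.4 |ΔM|) = 10^7.556 = 3.601×10^7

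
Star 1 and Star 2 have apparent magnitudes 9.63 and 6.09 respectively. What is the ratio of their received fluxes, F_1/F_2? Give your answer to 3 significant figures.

Δm = 9.63 − (6.09) = 3.54
Flux ratio = 10^(−0.4 Δm) = 10^(−0.4 × 3.54) = 10^-1.416 = 0.03837

F_1/F_2 ≈ 0.0384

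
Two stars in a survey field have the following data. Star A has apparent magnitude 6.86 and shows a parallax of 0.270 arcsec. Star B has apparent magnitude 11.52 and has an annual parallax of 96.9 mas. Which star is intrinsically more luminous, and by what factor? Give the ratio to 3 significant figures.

Star A: d = 1/p = 1/0.270″ = 3.704 pc
Star A: M = m − 5 log₁₀ d + 5 = 6.86 − 5·0.5686 + 5 = 9.017
Star B: p = 96.9 mas = 0.0969″ → d = 1/p = 10.32 pc
Star B: M = m − 5 log₁₀ d + 5 = 11.52 − 5·1.0137 + 5 = 11.452
ΔM = M_A − M_B = 9.017 − (11.452) = -2.435; smaller M is more luminous → Star A.
L ratio = 10^(0.4 |ΔM|) = 10^0.974 = 9.417

Star A is more luminous, by a factor of 9.42.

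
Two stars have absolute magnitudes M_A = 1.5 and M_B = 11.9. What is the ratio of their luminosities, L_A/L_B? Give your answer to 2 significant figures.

L_A/L_B ≈ 14000

ΔM = M_A − M_B = -10.4
L_A/L_B = 10^(−0.4 ΔM) = 10^4.160 = 14450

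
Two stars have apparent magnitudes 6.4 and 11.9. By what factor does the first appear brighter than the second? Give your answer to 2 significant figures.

Δm = 6.4 − (11.9) = -5.5
Flux ratio = 10^(−0.4 Δm) = 10^(−0.4 × -5.5) = 10^2.200 = 158.5

160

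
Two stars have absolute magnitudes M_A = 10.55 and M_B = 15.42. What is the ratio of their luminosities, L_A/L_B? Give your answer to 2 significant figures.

L_A/L_B ≈ 89

ΔM = M_A − M_B = -4.87
L_A/L_B = 10^(−0.4 ΔM) = 10^1.948 = 88.72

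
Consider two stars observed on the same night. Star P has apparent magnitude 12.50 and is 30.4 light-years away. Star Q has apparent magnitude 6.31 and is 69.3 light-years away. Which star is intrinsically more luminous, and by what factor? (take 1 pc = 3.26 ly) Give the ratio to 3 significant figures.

Star P: d = 30.4 ly / 3.26 = 9.325 pc
Star P: M = m − 5 log₁₀ d + 5 = 12.50 − 5·0.9697 + 5 = 12.652
Star Q: d = 69.3 ly / 3.26 = 21.26 pc
Star Q: M = m − 5 log₁₀ d + 5 = 6.31 − 5·1.3275 + 5 = 4.672
ΔM = M_P − M_Q = 12.652 − (4.672) = 7.979; smaller M is more luminous → Star Q.
L ratio = 10^(0.4 |ΔM|) = 10^3.192 = 1555

Star Q is more luminous, by a factor of 1550.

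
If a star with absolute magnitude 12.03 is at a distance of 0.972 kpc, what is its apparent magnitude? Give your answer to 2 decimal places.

m ≈ 21.97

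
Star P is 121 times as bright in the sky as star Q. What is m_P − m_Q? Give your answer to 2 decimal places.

m_P − m_Q ≈ -5.21

Pogson: Δm = −2.5 log₁₀(ratio) = −2.5 log₁₀(121) = −2.5 × 2.0828 = -5.207
Star P is brighter, so it has the smaller magnitude: the difference is negative.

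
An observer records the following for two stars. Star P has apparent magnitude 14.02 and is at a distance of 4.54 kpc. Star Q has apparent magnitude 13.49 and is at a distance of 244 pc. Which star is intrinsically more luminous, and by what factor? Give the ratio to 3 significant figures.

Star P is more luminous, by a factor of 212.

Star P: d = 4.54 kpc = 4540 pc
Star P: M = m − 5 log₁₀ d + 5 = 14.02 − 5·3.6571 + 5 = 0.735
Star Q: M = m − 5 log₁₀ d + 5 = 13.49 − 5·2.3874 + 5 = 6.553
ΔM = M_P − M_Q = 0.735 − (6.553) = -5.818; smaller M is more luminous → Star P.
L ratio = 10^(0.4 |ΔM|) = 10^2.327 = 212.5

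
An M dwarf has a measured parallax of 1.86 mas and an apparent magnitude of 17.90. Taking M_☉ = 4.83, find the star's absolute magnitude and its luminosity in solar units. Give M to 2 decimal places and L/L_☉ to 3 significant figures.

M ≈ 9.25; L/L_☉ ≈ 0.0171

d = 1/p = 1000/1.86 mas = 537.6 pc
M = m − 5 log₁₀ d + 5 = 17.90 − 5·2.7305 + 5 = 9.248
M − M_☉ = 9.248 − 4.83 = 4.418
L/L_☉ = 10^(−0.4 × 4.418) = 0.01710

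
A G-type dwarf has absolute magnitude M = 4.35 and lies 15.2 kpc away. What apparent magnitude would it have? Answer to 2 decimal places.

d = 15.2 kpc = 15200 pc
m = M + 5 log₁₀ d − 5 = 4.35 + 5·4.1818 − 5 = 20.259

m ≈ 20.26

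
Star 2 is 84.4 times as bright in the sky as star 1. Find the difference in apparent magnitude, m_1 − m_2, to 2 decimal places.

m_1 − m_2 ≈ 4.82

Pogson: Δm = −2.5 log₁₀(ratio) = −2.5 log₁₀(84.4) = −2.5 × 1.9263 = -4.816
Star 2 is brighter so has the smaller magnitude: m_1 − m_2 is positive.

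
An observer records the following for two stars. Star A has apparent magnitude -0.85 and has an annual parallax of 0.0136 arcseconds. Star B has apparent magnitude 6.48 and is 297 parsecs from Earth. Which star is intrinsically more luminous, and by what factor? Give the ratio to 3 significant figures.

Star A: d = 1/p = 1/0.0136″ = 73.53 pc
Star A: M = m − 5 log₁₀ d + 5 = -0.85 − 5·1.8665 + 5 = -5.182
Star B: M = m − 5 log₁₀ d + 5 = 6.48 − 5·2.4728 + 5 = -0.884
ΔM = M_A − M_B = -5.182 − (-0.884) = -4.299; smaller M is more luminous → Star A.
L ratio = 10^(0.4 |ΔM|) = 10^1.719 = 52.41

Star A is more luminous, by a factor of 52.4.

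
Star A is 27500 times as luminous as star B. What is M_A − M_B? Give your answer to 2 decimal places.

Pogson: ΔM = −2.5 log₁₀(ratio) = −2.5 log₁₀(27500) = −2.5 × 4.4393 = -11.098
Star A is brighter, so it has the smaller magnitude: the difference is negative.

M_A − M_B ≈ -11.10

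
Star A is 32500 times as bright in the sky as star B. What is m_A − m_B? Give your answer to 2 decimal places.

Pogson: Δm = −2.5 log₁₀(ratio) = −2.5 log₁₀(32500) = −2.5 × 4.5119 = -11.280
Star A is brighter, so it has the smaller magnitude: the difference is negative.

m_A − m_B ≈ -11.28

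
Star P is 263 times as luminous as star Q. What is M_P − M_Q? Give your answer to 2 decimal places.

M_P − M_Q ≈ -6.05

Pogson: ΔM = −2.5 log₁₀(ratio) = −2.5 log₁₀(263) = −2.5 × 2.4200 = -6.050
Star P is brighter, so it has the smaller magnitude: the difference is negative.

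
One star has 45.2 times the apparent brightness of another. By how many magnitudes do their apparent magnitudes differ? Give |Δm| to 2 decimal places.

|Δm| ≈ 4.14

Pogson: Δm = −2.5 log₁₀(ratio) = −2.5 log₁₀(45.2) = −2.5 × 1.6551 = -4.138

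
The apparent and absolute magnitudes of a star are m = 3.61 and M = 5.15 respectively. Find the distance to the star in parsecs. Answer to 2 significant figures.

μ = m − M = -1.540
m − M = 5 log₁₀ d − 5
log₁₀ d = (m − M)/5 + 1 = 0.6920
d = 10^0.6920 = 4.920 pc

d ≈ 4.9 pc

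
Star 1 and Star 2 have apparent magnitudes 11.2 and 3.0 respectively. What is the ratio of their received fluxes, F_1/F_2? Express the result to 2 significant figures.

Δm = 11.2 − (3.0) = 8.2
Flux ratio = 10^(−0.4 Δm) = 10^(−0.4 × 8.2) = 10^-3.280 = 5.248×10^-4

F_1/F_2 ≈ 5.2×10^-4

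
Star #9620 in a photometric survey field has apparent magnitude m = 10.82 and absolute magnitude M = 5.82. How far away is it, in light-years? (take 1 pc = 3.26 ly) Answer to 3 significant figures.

d ≈ 326 ly

Distance modulus: m − M = 10.82 − (5.82) = 5.000
m − M = 5 log₁₀ d − 5
log₁₀ d = (m − M)/5 + 1 = 2.0000
d = 10^2.0000 = 100.0 pc
= 326.0 ly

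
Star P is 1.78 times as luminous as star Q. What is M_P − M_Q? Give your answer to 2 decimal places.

Pogson: ΔM = −2.5 log₁₀(ratio) = −2.5 log₁₀(1.78) = −2.5 × 0.2504 = -0.626
Star P is brighter, so it has the smaller magnitude: the difference is negative.

M_P − M_Q ≈ -0.63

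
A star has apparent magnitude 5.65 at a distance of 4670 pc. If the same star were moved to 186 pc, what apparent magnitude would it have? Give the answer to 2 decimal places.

m ≈ -1.35

Flux ∝ 1/d², so Δm = 5 log₁₀(d₂/d₁) = 5 log₁₀(186/4670) = -6.999
m₂ = m₁ + Δm = 5.65 + (-6.999) = -1.349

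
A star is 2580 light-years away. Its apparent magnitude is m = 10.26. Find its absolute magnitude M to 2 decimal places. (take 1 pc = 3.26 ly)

M ≈ 0.77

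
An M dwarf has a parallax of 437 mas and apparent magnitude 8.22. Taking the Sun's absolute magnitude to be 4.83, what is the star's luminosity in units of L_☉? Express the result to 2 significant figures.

L/L_☉ ≈ 2.3×10^-3

d = 1/p = 1000/437 mas = 2.288 pc
M = m − 5 log₁₀ d + 5 = 8.22 − 5·0.3595 + 5 = 11.422
M − M_☉ = 11.422 − 4.83 = 6.592
L/L_☉ = 10^(−0.4 × 6.592) = 2.307×10^-3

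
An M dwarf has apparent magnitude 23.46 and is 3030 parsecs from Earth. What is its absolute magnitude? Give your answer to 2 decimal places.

5 log₁₀(d/10 pc) = 5 log₁₀(3030) − 5 = 12.407
M = m − 5 log₁₀(d/10) = 23.46 − 12.407 = 11.053

M ≈ 11.05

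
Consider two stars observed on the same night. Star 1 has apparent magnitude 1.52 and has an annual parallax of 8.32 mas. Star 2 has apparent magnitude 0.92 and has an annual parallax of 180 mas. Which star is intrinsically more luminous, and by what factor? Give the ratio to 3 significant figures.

Star 1 is more luminous, by a factor of 269.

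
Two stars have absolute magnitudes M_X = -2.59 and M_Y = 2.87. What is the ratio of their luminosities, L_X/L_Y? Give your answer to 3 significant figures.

ΔM = M_X − M_Y = -5.46
L_X/L_Y = 10^(−0.4 ΔM) = 10^2.184 = 152.8

L_X/L_Y ≈ 153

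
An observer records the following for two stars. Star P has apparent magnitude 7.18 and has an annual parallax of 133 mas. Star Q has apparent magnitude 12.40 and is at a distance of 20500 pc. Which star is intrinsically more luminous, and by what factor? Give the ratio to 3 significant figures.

Star Q is more luminous, by a factor of 60700.

Star P: p = 133 mas = 0.133″ → d = 1/p = 7.519 pc
Star P: M = m − 5 log₁₀ d + 5 = 7.18 − 5·0.8761 + 5 = 7.799
Star Q: M = m − 5 log₁₀ d + 5 = 12.40 − 5·4.3118 + 5 = -4.159
ΔM = M_P − M_Q = 7.799 − (-4.159) = 11.958; smaller M is more luminous → Star Q.
L ratio = 10^(0.4 |ΔM|) = 10^4.783 = 60700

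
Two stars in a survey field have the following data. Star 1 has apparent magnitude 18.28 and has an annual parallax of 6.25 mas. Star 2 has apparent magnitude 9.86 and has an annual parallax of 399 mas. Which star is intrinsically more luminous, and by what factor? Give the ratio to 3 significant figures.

Star 1 is more luminous, by a factor of 1.75.

Star 1: p = 6.25 mas = 6.25×10^-3″ → d = 1/p = 160.0 pc
Star 1: M = m − 5 log₁₀ d + 5 = 18.28 − 5·2.2041 + 5 = 12.259
Star 2: p = 399 mas = 0.399″ → d = 1/p = 2.506 pc
Star 2: M = m − 5 log₁₀ d + 5 = 9.86 − 5·0.3990 + 5 = 12.865
ΔM = M_1 − M_2 = 12.259 − (12.865) = -0.605; smaller M is more luminous → Star 1.
L ratio = 10^(0.4 |ΔM|) = 10^0.242 = 1.747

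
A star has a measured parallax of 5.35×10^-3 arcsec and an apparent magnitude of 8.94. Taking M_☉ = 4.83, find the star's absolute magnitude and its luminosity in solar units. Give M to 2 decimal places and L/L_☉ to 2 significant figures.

M ≈ 2.58; L/L_☉ ≈ 7.9

d = 1/p = 1/5.35×10^-3″ = 186.9 pc
M = m − 5 log₁₀ d + 5 = 8.94 − 5·2.2716 + 5 = 2.582
M − M_☉ = 2.582 − 4.83 = -2.248
L/L_☉ = 10^(−0.4 × -2.248) = 7.930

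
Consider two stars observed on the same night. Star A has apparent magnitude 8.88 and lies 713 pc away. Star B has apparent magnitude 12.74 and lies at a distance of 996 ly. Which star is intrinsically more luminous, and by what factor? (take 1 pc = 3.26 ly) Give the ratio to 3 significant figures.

Star A is more luminous, by a factor of 191.

Star A: M = m − 5 log₁₀ d + 5 = 8.88 − 5·2.8531 + 5 = -0.385
Star B: d = 996 ly / 3.26 = 305.5 pc
Star B: M = m − 5 log₁₀ d + 5 = 12.74 − 5·2.4850 + 5 = 5.315
ΔM = M_A − M_B = -0.385 − (5.315) = -5.700; smaller M is more luminous → Star A.
L ratio = 10^(0.4 |ΔM|) = 10^2.280 = 190.6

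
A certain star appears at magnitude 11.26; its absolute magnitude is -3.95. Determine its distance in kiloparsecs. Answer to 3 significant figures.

Distance modulus: m − M = 11.26 − (-3.95) = 15.210
m − M = 5 log₁₀ d − 5
log₁₀ d = (m − M)/5 + 1 = 4.0420
d = 10^4.0420 = 11020 pc
= 11.02 kpc

d ≈ 11.0 kpc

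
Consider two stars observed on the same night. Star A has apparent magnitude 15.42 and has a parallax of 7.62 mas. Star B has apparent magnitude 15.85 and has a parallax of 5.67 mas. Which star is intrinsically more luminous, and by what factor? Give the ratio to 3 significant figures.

Star B is more luminous, by a factor of 1.22.

Star A: p = 7.62 mas = 7.62×10^-3″ → d = 1/p = 131.2 pc
Star A: M = m − 5 log₁₀ d + 5 = 15.42 − 5·2.1180 + 5 = 9.830
Star B: p = 5.67 mas = 5.67×10^-3″ → d = 1/p = 176.4 pc
Star B: M = m − 5 log₁₀ d + 5 = 15.85 − 5·2.2464 + 5 = 9.618
ΔM = M_A − M_B = 9.830 − (9.618) = 0.212; smaller M is more luminous → Star B.
L ratio = 10^(0.4 |ΔM|) = 10^0.085 = 1.215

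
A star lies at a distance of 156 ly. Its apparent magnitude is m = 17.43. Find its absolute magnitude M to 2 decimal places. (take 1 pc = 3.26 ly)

M ≈ 14.03

d = 156 ly / 3.26 = 47.85 pc
5 log₁₀(d/10 pc) = 5 log₁₀(47.85) − 5 = 3.400
M = m − 5 log₁₀(d/10) = 17.43 − 3.400 = 14.030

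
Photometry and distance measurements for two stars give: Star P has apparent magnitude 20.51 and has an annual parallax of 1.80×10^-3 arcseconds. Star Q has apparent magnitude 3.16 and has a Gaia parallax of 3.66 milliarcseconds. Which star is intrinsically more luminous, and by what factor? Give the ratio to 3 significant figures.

Star Q is more luminous, by a factor of 2.11×10^6.

Star P: d = 1/p = 1/1.80×10^-3″ = 555.6 pc
Star P: M = m − 5 log₁₀ d + 5 = 20.51 − 5·2.7447 + 5 = 11.786
Star Q: p = 3.66 mas = 3.66×10^-3″ → d = 1/p = 273.2 pc
Star Q: M = m − 5 log₁₀ d + 5 = 3.16 − 5·2.4365 + 5 = -4.023
ΔM = M_P − M_Q = 11.786 − (-4.023) = 15.809; smaller M is more luminous → Star Q.
L ratio = 10^(0.4 |ΔM|) = 10^6.324 = 2.107×10^6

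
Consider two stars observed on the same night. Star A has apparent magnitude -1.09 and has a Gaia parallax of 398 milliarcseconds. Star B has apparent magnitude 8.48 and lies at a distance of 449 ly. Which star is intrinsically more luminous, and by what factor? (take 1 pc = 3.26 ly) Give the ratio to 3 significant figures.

Star A: p = 398 mas = 0.398″ → d = 1/p = 2.513 pc
Star A: M = m − 5 log₁₀ d + 5 = -1.09 − 5·0.4001 + 5 = 1.909
Star B: d = 449 ly / 3.26 = 137.7 pc
Star B: M = m − 5 log₁₀ d + 5 = 8.48 − 5·2.1390 + 5 = 2.785
ΔM = M_A − M_B = 1.909 − (2.785) = -0.875; smaller M is more luminous → Star A.
L ratio = 10^(0.4 |ΔM|) = 10^0.350 = 2.240

Star A is more luminous, by a factor of 2.24.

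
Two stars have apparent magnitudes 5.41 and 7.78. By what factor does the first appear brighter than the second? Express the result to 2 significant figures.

Magnitude difference = -2.37
Flux ratio = 10^(−0.4 Δm) = 10^(−0.4 × -2.37) = 10^0.948 = 8.872

8.9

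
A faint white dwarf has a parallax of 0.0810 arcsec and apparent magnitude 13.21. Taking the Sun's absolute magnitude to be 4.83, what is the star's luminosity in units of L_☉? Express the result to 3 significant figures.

L/L_☉ ≈ 6.78×10^-4

d = 1/p = 1/0.0810″ = 12.35 pc
M = m − 5 log₁₀ d + 5 = 13.21 − 5·1.0915 + 5 = 12.752
M − M_☉ = 12.752 − 4.83 = 7.922
L/L_☉ = 10^(−0.4 × 7.922) = 6.777×10^-4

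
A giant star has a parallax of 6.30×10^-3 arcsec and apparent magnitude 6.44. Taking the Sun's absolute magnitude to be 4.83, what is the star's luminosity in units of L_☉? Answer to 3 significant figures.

L/L_☉ ≈ 57.2

d = 1/p = 1/6.30×10^-3″ = 158.7 pc
M = m − 5 log₁₀ d + 5 = 6.44 − 5·2.2007 + 5 = 0.437
M − M_☉ = 0.437 − 4.83 = -4.393
L/L_☉ = 10^(−0.4 × -4.393) = 57.19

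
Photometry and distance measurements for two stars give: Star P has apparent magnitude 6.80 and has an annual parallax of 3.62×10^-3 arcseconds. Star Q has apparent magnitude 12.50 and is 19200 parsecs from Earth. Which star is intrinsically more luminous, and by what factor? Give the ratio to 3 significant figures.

Star P: d = 1/p = 1/3.62×10^-3″ = 276.2 pc
Star P: M = m − 5 log₁₀ d + 5 = 6.80 − 5·2.4413 + 5 = -0.406
Star Q: M = m − 5 log₁₀ d + 5 = 12.50 − 5·4.2833 + 5 = -3.917
ΔM = M_P − M_Q = -0.406 − (-3.917) = 3.510; smaller M is more luminous → Star Q.
L ratio = 10^(0.4 |ΔM|) = 10^1.404 = 25.35

Star Q is more luminous, by a factor of 25.4.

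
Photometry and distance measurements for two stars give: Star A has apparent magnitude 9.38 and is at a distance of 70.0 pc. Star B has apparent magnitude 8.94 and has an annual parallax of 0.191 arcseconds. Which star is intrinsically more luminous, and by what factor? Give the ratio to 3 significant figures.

Star A is more luminous, by a factor of 119.

Star A: M = m − 5 log₁₀ d + 5 = 9.38 − 5·1.8451 + 5 = 5.155
Star B: d = 1/p = 1/0.191″ = 5.236 pc
Star B: M = m − 5 log₁₀ d + 5 = 8.94 − 5·0.7190 + 5 = 10.345
ΔM = M_A − M_B = 5.155 − (10.345) = -5.191; smaller M is more luminous → Star A.
L ratio = 10^(0.4 |ΔM|) = 10^2.076 = 119.2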